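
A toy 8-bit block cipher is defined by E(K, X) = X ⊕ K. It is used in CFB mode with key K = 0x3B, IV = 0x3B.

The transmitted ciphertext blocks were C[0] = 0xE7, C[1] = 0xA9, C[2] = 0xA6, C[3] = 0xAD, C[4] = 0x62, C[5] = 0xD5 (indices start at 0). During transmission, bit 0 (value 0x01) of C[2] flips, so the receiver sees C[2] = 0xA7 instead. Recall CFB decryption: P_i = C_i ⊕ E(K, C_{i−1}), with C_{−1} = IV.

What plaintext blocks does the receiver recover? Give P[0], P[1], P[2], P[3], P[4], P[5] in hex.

Only C[2] changed, to 0xA7. In CFB, a change in C_i flips the same bit in P_i and garbles P_{i+1}. Decrypting the received ciphertext:
P[0]: E(K, 0x3B) = 0x00; 0xE7 ⊕ 0x00 = 0xE7.
P[1]: E(K, 0xE7) = 0xDC; 0xA9 ⊕ 0xDC = 0x75.
P[2]: E(K, 0xA9) = 0x92; 0xA7 ⊕ 0x92 = 0x35.
P[3]: E(K, 0xA7) = 0x9C; 0xAD ⊕ 0x9C = 0x31.
P[4]: E(K, 0xAD) = 0x96; 0x62 ⊕ 0x96 = 0xF4.
P[5]: E(K, 0x62) = 0x59; 0xD5 ⊕ 0x59 = 0x8C.
Blocks that differ from the original plaintext: P[2], P[3].

P[0] = 0xE7, P[1] = 0x75, P[2] = 0x35, P[3] = 0x31, P[4] = 0xF4, P[5] = 0x8C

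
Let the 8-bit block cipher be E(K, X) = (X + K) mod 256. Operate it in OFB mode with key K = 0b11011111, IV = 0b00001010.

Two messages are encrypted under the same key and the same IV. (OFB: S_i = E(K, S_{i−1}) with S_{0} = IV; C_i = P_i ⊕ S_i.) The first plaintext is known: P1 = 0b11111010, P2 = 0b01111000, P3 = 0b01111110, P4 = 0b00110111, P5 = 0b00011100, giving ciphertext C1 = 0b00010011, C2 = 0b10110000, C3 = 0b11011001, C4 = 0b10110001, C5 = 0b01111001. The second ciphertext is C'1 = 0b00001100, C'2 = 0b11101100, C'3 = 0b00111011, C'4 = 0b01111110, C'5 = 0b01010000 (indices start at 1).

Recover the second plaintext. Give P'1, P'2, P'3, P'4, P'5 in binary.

P'1 = 0b11100101, P'2 = 0b00100100, P'3 = 0b10011100, P'4 = 0b11111000, P'5 = 0b00110101

In OFB with a reused IV, both messages share the same keystream S_i, so C_i ⊕ C'_i = P_i ⊕ P'_i and thus P'_i = P_i ⊕ C_i ⊕ C'_i.
P'1: 0b11111010 ⊕ 0b00010011 ⊕ 0b00001100 = 0b11100101.
P'2: 0b01111000 ⊕ 0b10110000 ⊕ 0b11101100 = 0b00100100.
P'3: 0b01111110 ⊕ 0b11011001 ⊕ 0b00111011 = 0b10011100.
P'4: 0b00110111 ⊕ 0b10110001 ⊕ 0b01111110 = 0b11111000.
P'5: 0b00011100 ⊕ 0b01111001 ⊕ 0b01010000 = 0b00110101.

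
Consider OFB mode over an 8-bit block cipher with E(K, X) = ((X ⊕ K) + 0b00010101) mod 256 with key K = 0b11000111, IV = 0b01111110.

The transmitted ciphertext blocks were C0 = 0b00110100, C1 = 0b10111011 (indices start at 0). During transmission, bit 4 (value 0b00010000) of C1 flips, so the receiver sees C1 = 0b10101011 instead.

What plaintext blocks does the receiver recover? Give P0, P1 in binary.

P0 = 0b11111010, P1 = 0b10110101

OFB decryption: S_i = E(K, S_{i−1}) with S_{−1} = IV; P_i = C_i ⊕ S_i.
Only C1 changed, to 0b10101011. In OFB, a change in C_i flips the same bit in P_i only; the keystream is unaffected. Decrypting the received ciphertext:
P0: S = E(K, 0b01111110) = 0b11001110; 0b00110100 ⊕ 0b11001110 = 0b11111010.
P1: S = E(K, 0b11001110) = 0b00011110; 0b10101011 ⊕ 0b00011110 = 0b10110101.
Blocks that differ from the original plaintext: P1.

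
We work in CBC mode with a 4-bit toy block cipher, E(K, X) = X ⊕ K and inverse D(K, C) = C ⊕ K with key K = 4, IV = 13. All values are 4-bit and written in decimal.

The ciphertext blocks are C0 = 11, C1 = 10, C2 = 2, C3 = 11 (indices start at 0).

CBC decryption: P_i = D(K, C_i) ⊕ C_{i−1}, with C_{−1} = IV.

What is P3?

P3: D(K, 11) = 15; 15 ⊕ 2 = 13.

P3 = 13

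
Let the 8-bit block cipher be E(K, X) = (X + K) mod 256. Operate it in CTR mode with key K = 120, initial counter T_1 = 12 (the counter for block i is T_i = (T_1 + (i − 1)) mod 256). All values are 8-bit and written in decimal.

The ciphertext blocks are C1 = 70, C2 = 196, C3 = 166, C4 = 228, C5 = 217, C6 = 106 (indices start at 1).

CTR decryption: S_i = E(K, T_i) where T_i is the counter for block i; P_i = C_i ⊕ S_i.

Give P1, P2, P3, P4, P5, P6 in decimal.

P1 = 194, P2 = 65, P3 = 32, P4 = 99, P5 = 81, P6 = 227

P1: T = 12, S = E(K, T) = 132; 70 ⊕ 132 = 194.
P2: T = 13, S = E(K, T) = 133; 196 ⊕ 133 = 65.
P3: T = 14, S = E(K, T) = 134; 166 ⊕ 134 = 32.
P4: T = 15, S = E(K, T) = 135; 228 ⊕ 135 = 99.
P5: T = 16, S = E(K, T) = 136; 217 ⊕ 136 = 81.
P6: T = 17, S = E(K, T) = 137; 106 ⊕ 137 = 227.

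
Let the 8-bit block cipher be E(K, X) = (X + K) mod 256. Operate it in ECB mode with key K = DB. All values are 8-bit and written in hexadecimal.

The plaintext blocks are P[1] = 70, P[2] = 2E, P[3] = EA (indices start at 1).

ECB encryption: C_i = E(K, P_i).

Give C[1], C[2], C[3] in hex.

C[1]: E(K, 70) = 4B.
C[2]: E(K, 2E) = 09.
C[3]: E(K, EA) = C5.

C[1] = 4B, C[2] = 09, C[3] = C5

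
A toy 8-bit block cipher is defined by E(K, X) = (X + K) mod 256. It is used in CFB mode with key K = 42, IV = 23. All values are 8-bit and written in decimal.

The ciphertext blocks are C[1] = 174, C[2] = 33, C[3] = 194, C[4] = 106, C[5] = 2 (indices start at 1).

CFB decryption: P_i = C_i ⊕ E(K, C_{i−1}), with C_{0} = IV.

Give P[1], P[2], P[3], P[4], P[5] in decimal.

P[1] = 239, P[2] = 249, P[3] = 137, P[4] = 134, P[5] = 150

P[1]: E(K, 23) = 65; 174 ⊕ 65 = 239.
P[2]: E(K, 174) = 216; 33 ⊕ 216 = 249.
P[3]: E(K, 33) = 75; 194 ⊕ 75 = 137.
P[4]: E(K, 194) = 236; 106 ⊕ 236 = 134.
P[5]: E(K, 106) = 148; 2 ⊕ 148 = 150.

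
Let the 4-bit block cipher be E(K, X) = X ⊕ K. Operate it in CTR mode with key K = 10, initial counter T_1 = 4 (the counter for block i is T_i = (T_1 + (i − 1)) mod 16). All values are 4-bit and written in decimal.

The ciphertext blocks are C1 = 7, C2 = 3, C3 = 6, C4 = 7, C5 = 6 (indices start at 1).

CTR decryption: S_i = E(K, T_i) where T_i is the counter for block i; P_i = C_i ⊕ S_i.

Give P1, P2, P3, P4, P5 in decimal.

P1 = 9, P2 = 12, P3 = 10, P4 = 10, P5 = 4

P1: T = 4, S = E(K, T) = 14; 7 ⊕ 14 = 9.
P2: T = 5, S = E(K, T) = 15; 3 ⊕ 15 = 12.
P3: T = 6, S = E(K, T) = 12; 6 ⊕ 12 = 10.
P4: T = 7, S = E(K, T) = 13; 7 ⊕ 13 = 10.
P5: T = 8, S = E(K, T) = 2; 6 ⊕ 2 = 4.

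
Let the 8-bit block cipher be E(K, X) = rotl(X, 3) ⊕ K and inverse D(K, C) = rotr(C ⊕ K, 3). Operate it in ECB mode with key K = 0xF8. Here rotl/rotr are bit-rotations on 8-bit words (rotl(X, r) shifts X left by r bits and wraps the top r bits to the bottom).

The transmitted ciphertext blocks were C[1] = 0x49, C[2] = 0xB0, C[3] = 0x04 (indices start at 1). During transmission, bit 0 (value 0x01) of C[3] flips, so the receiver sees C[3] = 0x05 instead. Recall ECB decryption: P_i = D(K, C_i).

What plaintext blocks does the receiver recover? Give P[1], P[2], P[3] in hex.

P[1] = 0x36, P[2] = 0x09, P[3] = 0xBF

Only C[3] changed, to 0x05. In ECB, a change in C_i affects only P_i. Decrypting the received ciphertext:
P[1]: D(K, 0x49) = 0x36.
P[2]: D(K, 0xB0) = 0x09.
P[3]: D(K, 0x05) = 0xBF.
Blocks that differ from the original plaintext: P[3].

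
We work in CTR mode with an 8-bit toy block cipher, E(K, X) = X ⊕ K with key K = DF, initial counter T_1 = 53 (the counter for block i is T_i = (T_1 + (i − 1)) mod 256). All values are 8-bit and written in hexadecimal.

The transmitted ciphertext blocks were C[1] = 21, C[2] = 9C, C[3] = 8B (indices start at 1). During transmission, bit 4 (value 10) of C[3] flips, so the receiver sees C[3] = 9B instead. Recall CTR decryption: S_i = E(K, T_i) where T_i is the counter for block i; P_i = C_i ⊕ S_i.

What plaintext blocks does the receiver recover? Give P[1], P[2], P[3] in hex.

Only C[3] changed, to 9B. In CTR, a change in C_i flips the same bit in P_i only; the keystream is unaffected. Decrypting the received ciphertext:
P[1]: T = 53, S = E(K, T) = 8C; 21 ⊕ 8C = AD.
P[2]: T = 54, S = E(K, T) = 8B; 9C ⊕ 8B = 17.
P[3]: T = 55, S = E(K, T) = 8A; 9B ⊕ 8A = 11.
Blocks that differ from the original plaintext: P[3].

P[1] = AD, P[2] = 17, P[3] = 11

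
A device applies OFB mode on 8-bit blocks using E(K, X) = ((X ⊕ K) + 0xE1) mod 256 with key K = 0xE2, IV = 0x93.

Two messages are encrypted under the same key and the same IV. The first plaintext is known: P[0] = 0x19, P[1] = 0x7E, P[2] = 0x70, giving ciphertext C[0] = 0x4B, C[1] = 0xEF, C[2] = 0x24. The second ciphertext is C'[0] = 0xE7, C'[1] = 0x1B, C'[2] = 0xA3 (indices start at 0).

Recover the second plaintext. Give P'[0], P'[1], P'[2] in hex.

P'[0] = 0xB5, P'[1] = 0x8A, P'[2] = 0xF7

In OFB with a reused IV, both messages share the same keystream S_i, so C_i ⊕ C'_i = P_i ⊕ P'_i and thus P'_i = P_i ⊕ C_i ⊕ C'_i.
P'[0]: 0x19 ⊕ 0x4B ⊕ 0xE7 = 0xB5.
P'[1]: 0x7E ⊕ 0xEF ⊕ 0x1B = 0x8A.
P'[2]: 0x70 ⊕ 0x24 ⊕ 0xA3 = 0xF7.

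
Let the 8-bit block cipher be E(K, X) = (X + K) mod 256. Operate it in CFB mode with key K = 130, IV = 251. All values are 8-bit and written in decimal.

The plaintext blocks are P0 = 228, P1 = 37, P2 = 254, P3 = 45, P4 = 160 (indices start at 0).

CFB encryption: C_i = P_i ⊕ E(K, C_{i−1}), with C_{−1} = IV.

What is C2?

C0: E(K, 251) = 125; 228 ⊕ 125 = 153.
C1: E(K, 153) = 27; 37 ⊕ 27 = 62.
C2: E(K, 62) = 192; 254 ⊕ 192 = 62.

C2 = 62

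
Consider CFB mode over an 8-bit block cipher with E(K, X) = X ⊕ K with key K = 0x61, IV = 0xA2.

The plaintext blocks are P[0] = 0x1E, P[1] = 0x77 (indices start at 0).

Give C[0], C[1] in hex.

C[0] = 0xDD, C[1] = 0xCB

CFB encryption: C_i = P_i ⊕ E(K, C_{i−1}), with C_{−1} = IV.
C[0]: E(K, 0xA2) = 0xC3; 0x1E ⊕ 0xC3 = 0xDD.
C[1]: E(K, 0xDD) = 0xBC; 0x77 ⊕ 0xBC = 0xCB.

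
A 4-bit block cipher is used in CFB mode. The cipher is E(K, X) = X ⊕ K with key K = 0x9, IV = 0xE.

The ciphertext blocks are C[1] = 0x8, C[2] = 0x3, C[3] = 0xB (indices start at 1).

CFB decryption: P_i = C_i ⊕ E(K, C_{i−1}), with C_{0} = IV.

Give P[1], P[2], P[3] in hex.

P[1] = 0xF, P[2] = 0x2, P[3] = 0x1

P[1]: E(K, 0xE) = 0x7; 0x8 ⊕ 0x7 = 0xF.
P[2]: E(K, 0x8) = 0x1; 0x3 ⊕ 0x1 = 0x2.
P[3]: E(K, 0x3) = 0xA; 0xB ⊕ 0xA = 0x1.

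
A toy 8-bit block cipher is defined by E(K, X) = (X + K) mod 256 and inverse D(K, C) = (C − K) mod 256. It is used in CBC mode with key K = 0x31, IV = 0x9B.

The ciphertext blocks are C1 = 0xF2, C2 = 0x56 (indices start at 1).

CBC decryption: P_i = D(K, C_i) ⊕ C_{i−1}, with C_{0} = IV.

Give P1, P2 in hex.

P1: D(K, 0xF2) = 0xC1; 0xC1 ⊕ 0x9B = 0x5A.
P2: D(K, 0x56) = 0x25; 0x25 ⊕ 0xF2 = 0xD7.

P1 = 0x5A, P2 = 0xD7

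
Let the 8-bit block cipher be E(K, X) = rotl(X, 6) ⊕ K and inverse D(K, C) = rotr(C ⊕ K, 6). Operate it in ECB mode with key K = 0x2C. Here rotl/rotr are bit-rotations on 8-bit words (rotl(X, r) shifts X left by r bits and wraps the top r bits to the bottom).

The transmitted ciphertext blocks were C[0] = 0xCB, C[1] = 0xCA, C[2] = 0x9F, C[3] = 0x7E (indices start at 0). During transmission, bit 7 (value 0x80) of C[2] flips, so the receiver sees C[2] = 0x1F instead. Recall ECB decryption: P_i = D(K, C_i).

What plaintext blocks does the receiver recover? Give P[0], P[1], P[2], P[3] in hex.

Only C[2] changed, to 0x1F. In ECB, a change in C_i affects only P_i. Decrypting the received ciphertext:
P[0]: D(K, 0xCB) = 0x9F.
P[1]: D(K, 0xCA) = 0x9B.
P[2]: D(K, 0x1F) = 0xCC.
P[3]: D(K, 0x7E) = 0x49.
Blocks that differ from the original plaintext: P[2].

P[0] = 0x9F, P[1] = 0x9B, P[2] = 0xCC, P[3] = 0x49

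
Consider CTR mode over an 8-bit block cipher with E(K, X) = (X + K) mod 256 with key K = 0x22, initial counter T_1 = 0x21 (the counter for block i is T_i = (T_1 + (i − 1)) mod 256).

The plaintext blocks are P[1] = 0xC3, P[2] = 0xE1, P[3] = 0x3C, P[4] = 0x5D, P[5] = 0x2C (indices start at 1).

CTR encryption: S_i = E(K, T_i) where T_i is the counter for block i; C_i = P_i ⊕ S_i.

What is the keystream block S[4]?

C[1]: T = 0x21, S = E(K, T) = 0x43; 0xC3 ⊕ 0x43 = 0x80.
C[2]: T = 0x22, S = E(K, T) = 0x44; 0xE1 ⊕ 0x44 = 0xA5.
C[3]: T = 0x23, S = E(K, T) = 0x45; 0x3C ⊕ 0x45 = 0x79.
C[4]: T = 0x24, S = E(K, T) = 0x46; 0x5D ⊕ 0x46 = 0x1B.
So S[4] = 0x46.

0x46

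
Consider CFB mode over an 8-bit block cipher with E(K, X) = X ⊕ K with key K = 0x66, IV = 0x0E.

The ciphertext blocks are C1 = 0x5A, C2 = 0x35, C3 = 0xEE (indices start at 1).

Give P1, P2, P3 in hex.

P1 = 0x32, P2 = 0x09, P3 = 0xBD

CFB decryption: P_i = C_i ⊕ E(K, C_{i−1}), with C_{0} = IV.
P1: E(K, 0x0E) = 0x68; 0x5A ⊕ 0x68 = 0x32.
P2: E(K, 0x5A) = 0x3C; 0x35 ⊕ 0x3C = 0x09.
P3: E(K, 0x35) = 0x53; 0xEE ⊕ 0x53 = 0xBD.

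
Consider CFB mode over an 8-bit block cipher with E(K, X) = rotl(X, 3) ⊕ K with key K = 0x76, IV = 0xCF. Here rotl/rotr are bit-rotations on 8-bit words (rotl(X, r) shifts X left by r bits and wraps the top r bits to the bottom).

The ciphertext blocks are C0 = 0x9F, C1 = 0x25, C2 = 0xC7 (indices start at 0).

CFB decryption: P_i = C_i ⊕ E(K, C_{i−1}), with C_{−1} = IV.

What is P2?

P2 = 0x98

P2: E(K, 0x25) = 0x5F; 0xC7 ⊕ 0x5F = 0x98.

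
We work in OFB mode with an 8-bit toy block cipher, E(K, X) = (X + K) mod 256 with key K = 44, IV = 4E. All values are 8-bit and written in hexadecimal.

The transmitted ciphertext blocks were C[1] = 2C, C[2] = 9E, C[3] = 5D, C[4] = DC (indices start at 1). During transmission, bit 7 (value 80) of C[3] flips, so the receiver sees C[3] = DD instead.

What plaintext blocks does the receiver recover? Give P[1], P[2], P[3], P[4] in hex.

OFB decryption: S_i = E(K, S_{i−1}) with S_{0} = IV; P_i = C_i ⊕ S_i.
Only C[3] changed, to DD. In OFB, a change in C_i flips the same bit in P_i only; the keystream is unaffected. Decrypting the received ciphertext:
P[1]: S = E(K, 4E) = 92; 2C ⊕ 92 = BE.
P[2]: S = E(K, 92) = D6; 9E ⊕ D6 = 48.
P[3]: S = E(K, D6) = 1A; DD ⊕ 1A = C7.
P[4]: S = E(K, 1A) = 5E; DC ⊕ 5E = 82.
Blocks that differ from the original plaintext: P[3].

P[1] = BE, P[2] = 48, P[3] = C7, P[4] = 82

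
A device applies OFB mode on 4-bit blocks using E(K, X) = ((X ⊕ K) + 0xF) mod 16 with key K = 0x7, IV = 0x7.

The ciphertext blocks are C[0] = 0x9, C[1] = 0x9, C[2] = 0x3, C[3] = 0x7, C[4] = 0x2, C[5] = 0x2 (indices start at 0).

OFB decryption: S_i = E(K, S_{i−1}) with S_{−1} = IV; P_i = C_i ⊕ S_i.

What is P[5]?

P[5] = 0x5

P[0]: S = E(K, 0x7) = 0xF; 0x9 ⊕ 0xF = 0x6.
P[1]: S = E(K, 0xF) = 0x7; 0x9 ⊕ 0x7 = 0xE.
P[2]: S = E(K, 0x7) = 0xF; 0x3 ⊕ 0xF = 0xC.
P[3]: S = E(K, 0xF) = 0x7; 0x7 ⊕ 0x7 = 0x0.
P[4]: S = E(K, 0x7) = 0xF; 0x2 ⊕ 0xF = 0xD.
P[5]: S = E(K, 0xF) = 0x7; 0x2 ⊕ 0x7 = 0x5.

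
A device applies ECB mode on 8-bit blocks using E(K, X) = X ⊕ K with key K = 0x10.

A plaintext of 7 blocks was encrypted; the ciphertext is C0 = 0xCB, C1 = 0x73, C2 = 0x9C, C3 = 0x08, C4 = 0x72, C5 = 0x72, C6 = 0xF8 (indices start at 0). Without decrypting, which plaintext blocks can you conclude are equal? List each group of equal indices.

ECB encrypts each block independently with the same key, so equal ciphertext blocks imply equal plaintext blocks.
C4 = C5 = 0x72, so P4 = P5.

P4 = P5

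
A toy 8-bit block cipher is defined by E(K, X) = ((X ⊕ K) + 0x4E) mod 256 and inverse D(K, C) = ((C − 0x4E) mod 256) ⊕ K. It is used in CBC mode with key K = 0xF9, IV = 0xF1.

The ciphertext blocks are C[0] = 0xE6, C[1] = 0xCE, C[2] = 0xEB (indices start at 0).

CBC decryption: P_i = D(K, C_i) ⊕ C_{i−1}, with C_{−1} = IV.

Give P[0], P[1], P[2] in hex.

P[0]: D(K, 0xE6) = 0x61; 0x61 ⊕ 0xF1 = 0x90.
P[1]: D(K, 0xCE) = 0x79; 0x79 ⊕ 0xE6 = 0x9F.
P[2]: D(K, 0xEB) = 0x64; 0x64 ⊕ 0xCE = 0xAA.

P[0] = 0x90, P[1] = 0x9F, P[2] = 0xAA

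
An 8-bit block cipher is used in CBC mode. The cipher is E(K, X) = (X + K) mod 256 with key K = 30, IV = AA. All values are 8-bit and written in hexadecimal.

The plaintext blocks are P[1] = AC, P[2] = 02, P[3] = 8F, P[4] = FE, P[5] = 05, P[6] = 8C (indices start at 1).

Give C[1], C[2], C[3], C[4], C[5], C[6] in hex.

C[1] = 36, C[2] = 64, C[3] = 1B, C[4] = 15, C[5] = 40, C[6] = FC

CBC encryption: C_i = E(K, P_i ⊕ C_{i−1}), with C_{0} = IV.
C[1]: P[1] ⊕ AA = 06; E(K, 06) = 36.
C[2]: P[2] ⊕ 36 = 34; E(K, 34) = 64.
C[3]: P[3] ⊕ 64 = EB; E(K, EB) = 1B.
C[4]: P[4] ⊕ 1B = E5; E(K, E5) = 15.
C[5]: P[5] ⊕ 15 = 10; E(K, 10) = 40.
C[6]: P[6] ⊕ 40 = CC; E(K, CC) = FC.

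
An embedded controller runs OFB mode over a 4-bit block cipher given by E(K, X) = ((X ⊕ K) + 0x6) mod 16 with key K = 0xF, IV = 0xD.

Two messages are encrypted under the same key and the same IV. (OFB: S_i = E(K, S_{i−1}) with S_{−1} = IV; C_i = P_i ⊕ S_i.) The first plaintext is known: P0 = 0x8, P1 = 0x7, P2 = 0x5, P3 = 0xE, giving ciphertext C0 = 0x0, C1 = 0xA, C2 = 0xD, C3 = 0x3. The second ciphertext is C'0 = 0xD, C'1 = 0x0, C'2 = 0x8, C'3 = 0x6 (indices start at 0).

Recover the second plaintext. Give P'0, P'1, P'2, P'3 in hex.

P'0 = 0x5, P'1 = 0xD, P'2 = 0x0, P'3 = 0xB

In OFB with a reused IV, both messages share the same keystream S_i, so C_i ⊕ C'_i = P_i ⊕ P'_i and thus P'_i = P_i ⊕ C_i ⊕ C'_i.
P'0: 0x8 ⊕ 0x0 ⊕ 0xD = 0x5.
P'1: 0x7 ⊕ 0xA ⊕ 0x0 = 0xD.
P'2: 0x5 ⊕ 0xD ⊕ 0x8 = 0x0.
P'3: 0xE ⊕ 0x3 ⊕ 0x6 = 0xB.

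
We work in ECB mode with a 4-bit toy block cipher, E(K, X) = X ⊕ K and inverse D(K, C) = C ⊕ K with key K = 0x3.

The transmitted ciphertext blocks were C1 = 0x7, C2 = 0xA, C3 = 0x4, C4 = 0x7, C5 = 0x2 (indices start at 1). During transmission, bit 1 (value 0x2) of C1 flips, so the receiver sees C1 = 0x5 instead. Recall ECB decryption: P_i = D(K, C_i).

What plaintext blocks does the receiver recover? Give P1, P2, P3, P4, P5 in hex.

Only C1 changed, to 0x5. In ECB, a change in C_i affects only P_i. Decrypting the received ciphertext:
P1: D(K, 0x5) = 0x6.
P2: D(K, 0xA) = 0x9.
P3: D(K, 0x4) = 0x7.
P4: D(K, 0x7) = 0x4.
P5: D(K, 0x2) = 0x1.
Blocks that differ from the original plaintext: P1.

P1 = 0x6, P2 = 0x9, P3 = 0x7, P4 = 0x4, P5 = 0x1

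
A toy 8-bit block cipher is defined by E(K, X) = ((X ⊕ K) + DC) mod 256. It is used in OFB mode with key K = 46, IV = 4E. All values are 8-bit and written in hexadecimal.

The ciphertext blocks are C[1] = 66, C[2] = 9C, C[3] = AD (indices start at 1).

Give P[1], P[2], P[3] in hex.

P[1] = 82, P[2] = E2, P[3] = B9

OFB decryption: S_i = E(K, S_{i−1}) with S_{0} = IV; P_i = C_i ⊕ S_i.
P[1]: S = E(K, 4E) = E4; 66 ⊕ E4 = 82.
P[2]: S = E(K, E4) = 7E; 9C ⊕ 7E = E2.
P[3]: S = E(K, 7E) = 14; AD ⊕ 14 = B9.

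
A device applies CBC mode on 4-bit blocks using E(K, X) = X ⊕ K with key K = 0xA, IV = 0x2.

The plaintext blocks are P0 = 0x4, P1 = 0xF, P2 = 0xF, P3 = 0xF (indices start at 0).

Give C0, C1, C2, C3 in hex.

C0 = 0xC, C1 = 0x9, C2 = 0xC, C3 = 0x9

CBC encryption: C_i = E(K, P_i ⊕ C_{i−1}), with C_{−1} = IV.
C0: P0 ⊕ 0x2 = 0x6; E(K, 0x6) = 0xC.
C1: P1 ⊕ 0xC = 0x3; E(K, 0x3) = 0x9.
C2: P2 ⊕ 0x9 = 0x6; E(K, 0x6) = 0xC.
C3: P3 ⊕ 0xC = 0x3; E(K, 0x3) = 0x9.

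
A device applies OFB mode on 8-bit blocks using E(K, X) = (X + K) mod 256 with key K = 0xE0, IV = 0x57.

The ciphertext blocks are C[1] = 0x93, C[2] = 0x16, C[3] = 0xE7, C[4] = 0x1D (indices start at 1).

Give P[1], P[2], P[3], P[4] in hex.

OFB decryption: S_i = E(K, S_{i−1}) with S_{0} = IV; P_i = C_i ⊕ S_i.
P[1]: S = E(K, 0x57) = 0x37; 0x93 ⊕ 0x37 = 0xA4.
P[2]: S = E(K, 0x37) = 0x17; 0x16 ⊕ 0x17 = 0x01.
P[3]: S = E(K, 0x17) = 0xF7; 0xE7 ⊕ 0xF7 = 0x10.
P[4]: S = E(K, 0xF7) = 0xD7; 0x1D ⊕ 0xD7 = 0xCA.

P[1] = 0xA4, P[2] = 0x01, P[3] = 0x10, P[4] = 0xCA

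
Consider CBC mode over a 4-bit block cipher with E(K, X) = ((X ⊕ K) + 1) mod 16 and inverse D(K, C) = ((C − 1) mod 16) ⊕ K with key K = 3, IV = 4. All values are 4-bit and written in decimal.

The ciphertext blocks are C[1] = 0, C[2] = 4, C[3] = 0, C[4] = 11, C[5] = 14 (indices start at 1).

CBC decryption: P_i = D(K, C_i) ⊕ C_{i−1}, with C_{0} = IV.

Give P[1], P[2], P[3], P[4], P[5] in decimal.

P[1]: D(K, 0) = 12; 12 ⊕ 4 = 8.
P[2]: D(K, 4) = 0; 0 ⊕ 0 = 0.
P[3]: D(K, 0) = 12; 12 ⊕ 4 = 8.
P[4]: D(K, 11) = 9; 9 ⊕ 0 = 9.
P[5]: D(K, 14) = 14; 14 ⊕ 11 = 5.

P[1] = 8, P[2] = 0, P[3] = 8, P[4] = 9, P[5] = 5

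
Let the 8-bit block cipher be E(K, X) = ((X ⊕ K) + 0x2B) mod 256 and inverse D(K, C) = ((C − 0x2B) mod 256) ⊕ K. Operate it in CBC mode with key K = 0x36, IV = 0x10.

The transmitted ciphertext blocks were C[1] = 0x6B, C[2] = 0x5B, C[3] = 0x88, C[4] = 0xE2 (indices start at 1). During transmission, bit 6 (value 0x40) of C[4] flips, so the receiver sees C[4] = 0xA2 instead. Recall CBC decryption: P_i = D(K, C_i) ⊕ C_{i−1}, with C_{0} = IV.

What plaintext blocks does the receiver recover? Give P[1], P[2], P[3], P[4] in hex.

Only C[4] changed, to 0xA2. In CBC, a change in C_i garbles P_i and flips the same bit in P_{i+1}. Decrypting the received ciphertext:
P[1]: D(K, 0x6B) = 0x76; 0x76 ⊕ 0x10 = 0x66.
P[2]: D(K, 0x5B) = 0x06; 0x06 ⊕ 0x6B = 0x6D.
P[3]: D(K, 0x88) = 0x6B; 0x6B ⊕ 0x5B = 0x30.
P[4]: D(K, 0xA2) = 0x41; 0x41 ⊕ 0x88 = 0xC9.
Blocks that differ from the original plaintext: P[4].

P[1] = 0x66, P[2] = 0x6D, P[3] = 0x30, P[4] = 0xC9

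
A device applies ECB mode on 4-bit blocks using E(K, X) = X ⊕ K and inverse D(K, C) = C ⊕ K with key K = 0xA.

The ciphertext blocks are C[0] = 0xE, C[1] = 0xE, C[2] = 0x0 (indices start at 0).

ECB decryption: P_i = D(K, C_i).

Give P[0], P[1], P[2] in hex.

P[0]: D(K, 0xE) = 0x4.
P[1]: D(K, 0xE) = 0x4.
P[2]: D(K, 0x0) = 0xA.

P[0] = 0x4, P[1] = 0x4, P[2] = 0xA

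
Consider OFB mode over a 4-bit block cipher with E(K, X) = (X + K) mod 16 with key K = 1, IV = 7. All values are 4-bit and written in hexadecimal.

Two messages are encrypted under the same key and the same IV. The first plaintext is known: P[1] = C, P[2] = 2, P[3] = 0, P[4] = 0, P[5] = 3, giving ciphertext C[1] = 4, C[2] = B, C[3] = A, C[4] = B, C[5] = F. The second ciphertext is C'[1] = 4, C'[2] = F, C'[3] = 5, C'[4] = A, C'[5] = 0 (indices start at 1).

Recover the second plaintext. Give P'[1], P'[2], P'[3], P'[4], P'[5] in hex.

In OFB with a reused IV, both messages share the same keystream S_i, so C_i ⊕ C'_i = P_i ⊕ P'_i and thus P'_i = P_i ⊕ C_i ⊕ C'_i.
P'[1]: C ⊕ 4 ⊕ 4 = C.
P'[2]: 2 ⊕ B ⊕ F = 6.
P'[3]: 0 ⊕ A ⊕ 5 = F.
P'[4]: 0 ⊕ B ⊕ A = 1.
P'[5]: 3 ⊕ F ⊕ 0 = C.

P'[1] = C, P'[2] = 6, P'[3] = F, P'[4] = 1, P'[5] = C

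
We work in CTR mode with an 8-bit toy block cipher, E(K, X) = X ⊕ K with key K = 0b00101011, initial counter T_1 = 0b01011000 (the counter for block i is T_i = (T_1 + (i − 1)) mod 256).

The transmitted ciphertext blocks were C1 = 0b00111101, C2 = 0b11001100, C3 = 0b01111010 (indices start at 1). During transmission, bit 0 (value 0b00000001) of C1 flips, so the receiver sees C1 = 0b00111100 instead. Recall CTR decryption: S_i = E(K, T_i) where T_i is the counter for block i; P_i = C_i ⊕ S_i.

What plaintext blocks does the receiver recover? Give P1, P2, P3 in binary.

P1 = 0b01001111, P2 = 0b10111110, P3 = 0b00001011

Only C1 changed, to 0b00111100. In CTR, a change in C_i flips the same bit in P_i only; the keystream is unaffected. Decrypting the received ciphertext:
P1: T = 0b01011000, S = E(K, T) = 0b01110011; 0b00111100 ⊕ 0b01110011 = 0b01001111.
P2: T = 0b01011001, S = E(K, T) = 0b01110010; 0b11001100 ⊕ 0b01110010 = 0b10111110.
P3: T = 0b01011010, S = E(K, T) = 0b01110001; 0b01111010 ⊕ 0b01110001 = 0b00001011.
Blocks that differ from the original plaintext: P1.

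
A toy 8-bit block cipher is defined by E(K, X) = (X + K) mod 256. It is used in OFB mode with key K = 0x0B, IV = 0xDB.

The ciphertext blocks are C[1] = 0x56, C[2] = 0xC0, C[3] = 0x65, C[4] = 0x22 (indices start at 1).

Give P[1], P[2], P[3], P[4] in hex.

P[1] = 0xB0, P[2] = 0x31, P[3] = 0x99, P[4] = 0x25

OFB decryption: S_i = E(K, S_{i−1}) with S_{0} = IV; P_i = C_i ⊕ S_i.
P[1]: S = E(K, 0xDB) = 0xE6; 0x56 ⊕ 0xE6 = 0xB0.
P[2]: S = E(K, 0xE6) = 0xF1; 0xC0 ⊕ 0xF1 = 0x31.
P[3]: S = E(K, 0xF1) = 0xFC; 0x65 ⊕ 0xFC = 0x99.
P[4]: S = E(K, 0xFC) = 0x07; 0x22 ⊕ 0x07 = 0x25.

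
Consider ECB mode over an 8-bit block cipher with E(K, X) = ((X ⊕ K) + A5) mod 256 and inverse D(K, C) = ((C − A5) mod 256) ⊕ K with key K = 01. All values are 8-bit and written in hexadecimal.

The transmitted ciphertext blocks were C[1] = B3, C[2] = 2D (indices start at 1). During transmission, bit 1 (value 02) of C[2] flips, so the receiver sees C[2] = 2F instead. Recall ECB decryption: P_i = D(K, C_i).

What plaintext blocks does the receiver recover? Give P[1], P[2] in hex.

Only C[2] changed, to 2F. In ECB, a change in C_i affects only P_i. Decrypting the received ciphertext:
P[1]: D(K, B3) = 0F.
P[2]: D(K, 2F) = 8B.
Blocks that differ from the original plaintext: P[2].

P[1] = 0F, P[2] = 8B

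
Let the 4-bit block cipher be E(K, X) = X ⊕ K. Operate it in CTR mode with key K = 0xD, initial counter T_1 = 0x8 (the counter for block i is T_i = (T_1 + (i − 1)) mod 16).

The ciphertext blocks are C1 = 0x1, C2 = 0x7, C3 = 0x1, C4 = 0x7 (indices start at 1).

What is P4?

P4 = 0x1

CTR decryption: S_i = E(K, T_i) where T_i is the counter for block i; P_i = C_i ⊕ S_i.
P4: T = 0xB, S = E(K, T) = 0x6; 0x7 ⊕ 0x6 = 0x1.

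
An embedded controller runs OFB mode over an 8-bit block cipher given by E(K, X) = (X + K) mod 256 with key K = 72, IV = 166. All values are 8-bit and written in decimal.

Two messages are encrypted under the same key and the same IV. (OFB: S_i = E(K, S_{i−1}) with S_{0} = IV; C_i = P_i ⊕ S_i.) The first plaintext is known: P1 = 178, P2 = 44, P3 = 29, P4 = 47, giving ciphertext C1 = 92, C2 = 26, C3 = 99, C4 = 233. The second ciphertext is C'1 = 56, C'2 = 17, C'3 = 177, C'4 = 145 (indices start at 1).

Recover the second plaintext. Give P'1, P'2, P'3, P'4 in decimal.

In OFB with a reused IV, both messages share the same keystream S_i, so C_i ⊕ C'_i = P_i ⊕ P'_i and thus P'_i = P_i ⊕ C_i ⊕ C'_i.
P'1: 178 ⊕ 92 ⊕ 56 = 214.
P'2: 44 ⊕ 26 ⊕ 17 = 39.
P'3: 29 ⊕ 99 ⊕ 177 = 207.
P'4: 47 ⊕ 233 ⊕ 145 = 87.

P'1 = 214, P'2 = 39, P'3 = 207, P'4 = 87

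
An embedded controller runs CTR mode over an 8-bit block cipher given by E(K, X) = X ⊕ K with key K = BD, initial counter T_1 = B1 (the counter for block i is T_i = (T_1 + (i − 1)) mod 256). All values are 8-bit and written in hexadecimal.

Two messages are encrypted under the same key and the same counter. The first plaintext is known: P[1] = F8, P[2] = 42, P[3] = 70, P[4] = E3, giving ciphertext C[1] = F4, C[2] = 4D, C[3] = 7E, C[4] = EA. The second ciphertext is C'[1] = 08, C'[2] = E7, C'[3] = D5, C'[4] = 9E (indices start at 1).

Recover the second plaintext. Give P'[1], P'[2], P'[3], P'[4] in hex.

P'[1] = 04, P'[2] = E8, P'[3] = DB, P'[4] = 97

In CTR with a reused counter, both messages share the same keystream S_i, so C_i ⊕ C'_i = P_i ⊕ P'_i and thus P'_i = P_i ⊕ C_i ⊕ C'_i.
P'[1]: F8 ⊕ F4 ⊕ 08 = 04.
P'[2]: 42 ⊕ 4D ⊕ E7 = E8.
P'[3]: 70 ⊕ 7E ⊕ D5 = DB.
P'[4]: E3 ⊕ EA ⊕ 9E = 97.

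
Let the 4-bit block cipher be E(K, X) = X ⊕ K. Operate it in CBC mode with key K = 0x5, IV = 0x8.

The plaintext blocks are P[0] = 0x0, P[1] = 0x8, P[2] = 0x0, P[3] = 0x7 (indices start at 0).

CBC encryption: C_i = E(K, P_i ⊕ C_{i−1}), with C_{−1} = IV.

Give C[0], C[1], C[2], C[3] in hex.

C[0]: P[0] ⊕ 0x8 = 0x8; E(K, 0x8) = 0xD.
C[1]: P[1] ⊕ 0xD = 0x5; E(K, 0x5) = 0x0.
C[2]: P[2] ⊕ 0x0 = 0x0; E(K, 0x0) = 0x5.
C[3]: P[3] ⊕ 0x5 = 0x2; E(K, 0x2) = 0x7.

C[0] = 0xD, C[1] = 0x0, C[2] = 0x5, C[3] = 0x7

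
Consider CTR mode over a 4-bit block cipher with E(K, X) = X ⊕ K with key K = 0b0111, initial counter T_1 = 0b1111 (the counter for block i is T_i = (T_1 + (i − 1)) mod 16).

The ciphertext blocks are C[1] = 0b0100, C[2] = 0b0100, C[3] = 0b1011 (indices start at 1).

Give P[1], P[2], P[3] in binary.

P[1] = 0b1100, P[2] = 0b0011, P[3] = 0b1101

CTR decryption: S_i = E(K, T_i) where T_i is the counter for block i; P_i = C_i ⊕ S_i.
P[1]: T = 0b1111, S = E(K, T) = 0b1000; 0b0100 ⊕ 0b1000 = 0b1100.
P[2]: T = 0b0000, S = E(K, T) = 0b0111; 0b0100 ⊕ 0b0111 = 0b0011.
P[3]: T = 0b0001, S = E(K, T) = 0b0110; 0b1011 ⊕ 0b0110 = 0b1101.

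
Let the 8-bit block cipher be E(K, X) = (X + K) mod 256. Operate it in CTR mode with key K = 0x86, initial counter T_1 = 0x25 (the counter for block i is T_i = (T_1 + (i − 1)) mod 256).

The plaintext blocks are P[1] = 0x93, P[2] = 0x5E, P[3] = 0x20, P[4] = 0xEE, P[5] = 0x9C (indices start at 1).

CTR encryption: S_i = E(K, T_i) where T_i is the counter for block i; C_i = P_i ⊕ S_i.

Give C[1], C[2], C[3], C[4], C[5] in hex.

C[1]: T = 0x25, S = E(K, T) = 0xAB; 0x93 ⊕ 0xAB = 0x38.
C[2]: T = 0x26, S = E(K, T) = 0xAC; 0x5E ⊕ 0xAC = 0xF2.
C[3]: T = 0x27, S = E(K, T) = 0xAD; 0x20 ⊕ 0xAD = 0x8D.
C[4]: T = 0x28, S = E(K, T) = 0xAE; 0xEE ⊕ 0xAE = 0x40.
C[5]: T = 0x29, S = E(K, T) = 0xAF; 0x9C ⊕ 0xAF = 0x33.

C[1] = 0x38, C[2] = 0xF2, C[3] = 0x8D, C[4] = 0x40, C[5] = 0x33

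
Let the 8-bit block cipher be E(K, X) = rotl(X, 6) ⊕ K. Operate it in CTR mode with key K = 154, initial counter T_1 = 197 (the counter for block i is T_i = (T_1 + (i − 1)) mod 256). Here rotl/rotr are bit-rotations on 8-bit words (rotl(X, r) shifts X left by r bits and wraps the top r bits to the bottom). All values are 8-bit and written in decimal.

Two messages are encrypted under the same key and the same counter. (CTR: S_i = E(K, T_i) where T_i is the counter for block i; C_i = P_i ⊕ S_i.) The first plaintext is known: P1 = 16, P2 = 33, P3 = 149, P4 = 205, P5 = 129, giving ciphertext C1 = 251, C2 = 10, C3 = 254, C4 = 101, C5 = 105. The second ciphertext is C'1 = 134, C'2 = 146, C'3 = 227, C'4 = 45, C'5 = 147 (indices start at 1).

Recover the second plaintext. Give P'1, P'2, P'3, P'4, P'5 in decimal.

P'1 = 109, P'2 = 185, P'3 = 136, P'4 = 133, P'5 = 123

In CTR with a reused counter, both messages share the same keystream S_i, so C_i ⊕ C'_i = P_i ⊕ P'_i and thus P'_i = P_i ⊕ C_i ⊕ C'_i.
P'1: 16 ⊕ 251 ⊕ 134 = 109.
P'2: 33 ⊕ 10 ⊕ 146 = 185.
P'3: 149 ⊕ 254 ⊕ 227 = 136.
P'4: 205 ⊕ 101 ⊕ 45 = 133.
P'5: 129 ⊕ 105 ⊕ 147 = 123.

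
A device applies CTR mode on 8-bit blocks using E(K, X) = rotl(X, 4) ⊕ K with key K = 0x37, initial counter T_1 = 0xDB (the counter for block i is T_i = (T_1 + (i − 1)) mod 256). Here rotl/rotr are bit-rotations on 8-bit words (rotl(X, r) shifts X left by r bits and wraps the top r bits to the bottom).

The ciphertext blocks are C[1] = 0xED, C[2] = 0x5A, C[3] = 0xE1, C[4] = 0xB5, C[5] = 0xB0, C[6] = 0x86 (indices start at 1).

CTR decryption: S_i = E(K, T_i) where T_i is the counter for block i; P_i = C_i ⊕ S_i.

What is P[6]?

P[6]: T = 0xE0, S = E(K, T) = 0x39; 0x86 ⊕ 0x39 = 0xBF.

P[6] = 0xBF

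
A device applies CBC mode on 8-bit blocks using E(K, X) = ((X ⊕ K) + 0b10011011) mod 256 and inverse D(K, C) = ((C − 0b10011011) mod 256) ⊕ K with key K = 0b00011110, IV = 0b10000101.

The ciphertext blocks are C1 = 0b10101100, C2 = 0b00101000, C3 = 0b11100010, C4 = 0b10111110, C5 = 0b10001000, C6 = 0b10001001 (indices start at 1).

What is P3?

P3 = 0b01110001

CBC decryption: P_i = D(K, C_i) ⊕ C_{i−1}, with C_{0} = IV.
P3: D(K, 0b11100010) = 0b01011001; 0b01011001 ⊕ 0b00101000 = 0b01110001.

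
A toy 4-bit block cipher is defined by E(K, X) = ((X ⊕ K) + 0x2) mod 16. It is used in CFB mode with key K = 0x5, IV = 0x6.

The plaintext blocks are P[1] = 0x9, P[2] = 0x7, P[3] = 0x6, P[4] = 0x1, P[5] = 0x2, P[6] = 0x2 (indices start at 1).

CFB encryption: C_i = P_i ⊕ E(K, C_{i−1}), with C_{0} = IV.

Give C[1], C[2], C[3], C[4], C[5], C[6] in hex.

C[1]: E(K, 0x6) = 0x5; 0x9 ⊕ 0x5 = 0xC.
C[2]: E(K, 0xC) = 0xB; 0x7 ⊕ 0xB = 0xC.
C[3]: E(K, 0xC) = 0xB; 0x6 ⊕ 0xB = 0xD.
C[4]: E(K, 0xD) = 0xA; 0x1 ⊕ 0xA = 0xB.
C[5]: E(K, 0xB) = 0x0; 0x2 ⊕ 0x0 = 0x2.
C[6]: E(K, 0x2) = 0x9; 0x2 ⊕ 0x9 = 0xB.

C[1] = 0xC, C[2] = 0xC, C[3] = 0xD, C[4] = 0xB, C[5] = 0x2, C[6] = 0xB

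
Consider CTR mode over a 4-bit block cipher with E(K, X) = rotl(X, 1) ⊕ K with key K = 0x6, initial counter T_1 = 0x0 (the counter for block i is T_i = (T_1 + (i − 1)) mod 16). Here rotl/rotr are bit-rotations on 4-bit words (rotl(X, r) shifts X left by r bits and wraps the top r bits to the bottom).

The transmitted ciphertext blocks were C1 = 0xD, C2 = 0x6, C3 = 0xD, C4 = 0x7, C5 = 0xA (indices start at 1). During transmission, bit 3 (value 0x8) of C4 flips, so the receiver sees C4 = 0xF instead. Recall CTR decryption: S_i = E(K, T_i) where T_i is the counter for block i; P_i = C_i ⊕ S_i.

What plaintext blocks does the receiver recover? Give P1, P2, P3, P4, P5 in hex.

Only C4 changed, to 0xF. In CTR, a change in C_i flips the same bit in P_i only; the keystream is unaffected. Decrypting the received ciphertext:
P1: T = 0x0, S = E(K, T) = 0x6; 0xD ⊕ 0x6 = 0xB.
P2: T = 0x1, S = E(K, T) = 0x4; 0x6 ⊕ 0x4 = 0x2.
P3: T = 0x2, S = E(K, T) = 0x2; 0xD ⊕ 0x2 = 0xF.
P4: T = 0x3, S = E(K, T) = 0x0; 0xF ⊕ 0x0 = 0xF.
P5: T = 0x4, S = E(K, T) = 0xE; 0xA ⊕ 0xE = 0x4.
Blocks that differ from the original plaintext: P4.

P1 = 0xB, P2 = 0x2, P3 = 0xF, P4 = 0xF, P5 = 0x4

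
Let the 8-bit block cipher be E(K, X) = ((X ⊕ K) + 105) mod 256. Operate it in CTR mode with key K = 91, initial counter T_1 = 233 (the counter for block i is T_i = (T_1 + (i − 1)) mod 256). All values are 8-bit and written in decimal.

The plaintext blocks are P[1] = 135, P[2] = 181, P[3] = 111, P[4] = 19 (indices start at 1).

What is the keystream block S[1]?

27

CTR encryption: S_i = E(K, T_i) where T_i is the counter for block i; C_i = P_i ⊕ S_i.
C[1]: T = 233, S = E(K, T) = 27; 135 ⊕ 27 = 156.
So S[1] = 27.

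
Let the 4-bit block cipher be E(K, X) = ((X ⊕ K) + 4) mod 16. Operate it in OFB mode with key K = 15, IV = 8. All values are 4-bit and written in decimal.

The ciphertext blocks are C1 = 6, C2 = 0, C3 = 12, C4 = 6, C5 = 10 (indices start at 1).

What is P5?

P5 = 1

OFB decryption: S_i = E(K, S_{i−1}) with S_{0} = IV; P_i = C_i ⊕ S_i.
P1: S = E(K, 8) = 11; 6 ⊕ 11 = 13.
P2: S = E(K, 11) = 8; 0 ⊕ 8 = 8.
P3: S = E(K, 8) = 11; 12 ⊕ 11 = 7.
P4: S = E(K, 11) = 8; 6 ⊕ 8 = 14.
P5: S = E(K, 8) = 11; 10 ⊕ 11 = 1.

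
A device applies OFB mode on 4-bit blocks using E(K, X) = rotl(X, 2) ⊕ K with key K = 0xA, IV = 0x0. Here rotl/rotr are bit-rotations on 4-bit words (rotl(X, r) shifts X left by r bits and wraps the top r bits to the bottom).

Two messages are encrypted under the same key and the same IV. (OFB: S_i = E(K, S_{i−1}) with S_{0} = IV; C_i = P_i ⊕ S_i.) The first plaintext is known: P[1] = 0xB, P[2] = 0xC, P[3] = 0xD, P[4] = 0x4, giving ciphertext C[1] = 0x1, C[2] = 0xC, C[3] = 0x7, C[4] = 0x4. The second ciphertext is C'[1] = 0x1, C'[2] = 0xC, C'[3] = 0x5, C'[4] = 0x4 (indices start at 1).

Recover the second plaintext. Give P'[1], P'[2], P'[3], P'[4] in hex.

P'[1] = 0xB, P'[2] = 0xC, P'[3] = 0xF, P'[4] = 0x4

In OFB with a reused IV, both messages share the same keystream S_i, so C_i ⊕ C'_i = P_i ⊕ P'_i and thus P'_i = P_i ⊕ C_i ⊕ C'_i.
P'[1]: 0xB ⊕ 0x1 ⊕ 0x1 = 0xB.
P'[2]: 0xC ⊕ 0xC ⊕ 0xC = 0xC.
P'[3]: 0xD ⊕ 0x7 ⊕ 0x5 = 0xF.
P'[4]: 0x4 ⊕ 0x4 ⊕ 0x4 = 0x4.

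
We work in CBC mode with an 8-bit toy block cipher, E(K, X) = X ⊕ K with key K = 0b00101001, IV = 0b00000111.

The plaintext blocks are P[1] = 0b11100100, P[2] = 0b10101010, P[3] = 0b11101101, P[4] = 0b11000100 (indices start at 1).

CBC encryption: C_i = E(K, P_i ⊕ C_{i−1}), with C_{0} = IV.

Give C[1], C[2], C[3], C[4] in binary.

C[1] = 0b11001010, C[2] = 0b01001001, C[3] = 0b10001101, C[4] = 0b01100000

C[1]: P[1] ⊕ 0b00000111 = 0b11100011; E(K, 0b11100011) = 0b11001010.
C[2]: P[2] ⊕ 0b11001010 = 0b01100000; E(K, 0b01100000) = 0b01001001.
C[3]: P[3] ⊕ 0b01001001 = 0b10100100; E(K, 0b10100100) = 0b10001101.
C[4]: P[4] ⊕ 0b10001101 = 0b01001001; E(K, 0b01001001) = 0b01100000.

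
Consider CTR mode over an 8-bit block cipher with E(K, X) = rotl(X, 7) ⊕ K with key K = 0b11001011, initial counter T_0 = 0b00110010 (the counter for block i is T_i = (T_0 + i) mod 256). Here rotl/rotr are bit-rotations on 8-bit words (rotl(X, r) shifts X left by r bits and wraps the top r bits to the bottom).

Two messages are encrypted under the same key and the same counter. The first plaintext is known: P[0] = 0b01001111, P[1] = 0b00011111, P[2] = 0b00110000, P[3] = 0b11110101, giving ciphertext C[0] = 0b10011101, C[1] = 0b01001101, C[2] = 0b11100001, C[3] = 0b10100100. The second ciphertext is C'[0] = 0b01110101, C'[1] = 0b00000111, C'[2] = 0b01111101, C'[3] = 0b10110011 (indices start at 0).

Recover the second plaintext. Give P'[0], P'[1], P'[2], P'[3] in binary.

In CTR with a reused counter, both messages share the same keystream S_i, so C_i ⊕ C'_i = P_i ⊕ P'_i and thus P'_i = P_i ⊕ C_i ⊕ C'_i.
P'[0]: 0b01001111 ⊕ 0b10011101 ⊕ 0b01110101 = 0b10100111.
P'[1]: 0b00011111 ⊕ 0b01001101 ⊕ 0b00000111 = 0b01010101.
P'[2]: 0b00110000 ⊕ 0b11100001 ⊕ 0b01111101 = 0b10101100.
P'[3]: 0b11110101 ⊕ 0b10100100 ⊕ 0b10110011 = 0b11100010.

P'[0] = 0b10100111, P'[1] = 0b01010101, P'[2] = 0b10101100, P'[3] = 0b11100010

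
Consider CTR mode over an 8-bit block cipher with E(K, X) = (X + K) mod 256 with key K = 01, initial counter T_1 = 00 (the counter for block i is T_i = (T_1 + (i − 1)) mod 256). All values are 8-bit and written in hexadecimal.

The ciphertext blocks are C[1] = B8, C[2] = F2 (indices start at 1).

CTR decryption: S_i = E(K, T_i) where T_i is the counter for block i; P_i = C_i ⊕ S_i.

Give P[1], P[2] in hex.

P[1] = B9, P[2] = F0

P[1]: T = 00, S = E(K, T) = 01; B8 ⊕ 01 = B9.
P[2]: T = 01, S = E(K, T) = 02; F2 ⊕ 02 = F0.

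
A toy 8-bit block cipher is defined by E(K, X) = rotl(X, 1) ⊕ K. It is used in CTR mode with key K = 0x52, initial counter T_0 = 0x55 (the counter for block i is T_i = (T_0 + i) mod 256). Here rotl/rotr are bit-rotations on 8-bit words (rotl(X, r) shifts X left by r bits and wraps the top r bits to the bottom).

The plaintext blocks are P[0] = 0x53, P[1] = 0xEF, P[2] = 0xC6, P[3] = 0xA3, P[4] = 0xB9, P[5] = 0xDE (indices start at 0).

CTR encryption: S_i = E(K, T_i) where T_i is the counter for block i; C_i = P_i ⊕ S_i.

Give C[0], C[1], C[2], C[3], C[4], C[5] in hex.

C[0] = 0xAB, C[1] = 0x11, C[2] = 0x3A, C[3] = 0x41, C[4] = 0x59, C[5] = 0x38

C[0]: T = 0x55, S = E(K, T) = 0xF8; 0x53 ⊕ 0xF8 = 0xAB.
C[1]: T = 0x56, S = E(K, T) = 0xFE; 0xEF ⊕ 0xFE = 0x11.
C[2]: T = 0x57, S = E(K, T) = 0xFC; 0xC6 ⊕ 0xFC = 0x3A.
C[3]: T = 0x58, S = E(K, T) = 0xE2; 0xA3 ⊕ 0xE2 = 0x41.
C[4]: T = 0x59, S = E(K, T) = 0xE0; 0xB9 ⊕ 0xE0 = 0x59.
C[5]: T = 0x5A, S = E(K, T) = 0xE6; 0xDE ⊕ 0xE6 = 0x38.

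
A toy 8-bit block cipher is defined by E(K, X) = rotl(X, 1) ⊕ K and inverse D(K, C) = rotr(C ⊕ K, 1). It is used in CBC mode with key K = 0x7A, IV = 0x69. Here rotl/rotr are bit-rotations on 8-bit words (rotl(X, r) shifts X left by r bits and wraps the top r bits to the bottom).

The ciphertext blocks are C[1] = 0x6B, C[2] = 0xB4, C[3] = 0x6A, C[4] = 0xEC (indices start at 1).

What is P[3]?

P[3] = 0xBC

CBC decryption: P_i = D(K, C_i) ⊕ C_{i−1}, with C_{0} = IV.
P[3]: D(K, 0x6A) = 0x08; 0x08 ⊕ 0xB4 = 0xBC.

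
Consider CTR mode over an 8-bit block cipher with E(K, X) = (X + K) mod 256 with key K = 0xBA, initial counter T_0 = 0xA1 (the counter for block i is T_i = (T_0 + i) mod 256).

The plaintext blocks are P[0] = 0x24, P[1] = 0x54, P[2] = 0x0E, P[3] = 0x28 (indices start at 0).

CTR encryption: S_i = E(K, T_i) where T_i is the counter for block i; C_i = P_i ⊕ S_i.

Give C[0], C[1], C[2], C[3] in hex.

C[0]: T = 0xA1, S = E(K, T) = 0x5B; 0x24 ⊕ 0x5B = 0x7F.
C[1]: T = 0xA2, S = E(K, T) = 0x5C; 0x54 ⊕ 0x5C = 0x08.
C[2]: T = 0xA3, S = E(K, T) = 0x5D; 0x0E ⊕ 0x5D = 0x53.
C[3]: T = 0xA4, S = E(K, T) = 0x5E; 0x28 ⊕ 0x5E = 0x76.

C[0] = 0x7F, C[1] = 0x08, C[2] = 0x53, C[3] = 0x76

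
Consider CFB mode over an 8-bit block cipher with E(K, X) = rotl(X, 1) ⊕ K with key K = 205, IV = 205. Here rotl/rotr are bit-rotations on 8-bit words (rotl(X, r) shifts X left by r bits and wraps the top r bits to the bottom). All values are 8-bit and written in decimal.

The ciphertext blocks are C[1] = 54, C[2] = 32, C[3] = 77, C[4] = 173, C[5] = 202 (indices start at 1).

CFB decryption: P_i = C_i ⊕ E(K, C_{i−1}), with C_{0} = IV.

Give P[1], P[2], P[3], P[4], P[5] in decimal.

P[1] = 96, P[2] = 129, P[3] = 192, P[4] = 250, P[5] = 92

P[1]: E(K, 205) = 86; 54 ⊕ 86 = 96.
P[2]: E(K, 54) = 161; 32 ⊕ 161 = 129.
P[3]: E(K, 32) = 141; 77 ⊕ 141 = 192.
P[4]: E(K, 77) = 87; 173 ⊕ 87 = 250.
P[5]: E(K, 173) = 150; 202 ⊕ 150 = 92.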